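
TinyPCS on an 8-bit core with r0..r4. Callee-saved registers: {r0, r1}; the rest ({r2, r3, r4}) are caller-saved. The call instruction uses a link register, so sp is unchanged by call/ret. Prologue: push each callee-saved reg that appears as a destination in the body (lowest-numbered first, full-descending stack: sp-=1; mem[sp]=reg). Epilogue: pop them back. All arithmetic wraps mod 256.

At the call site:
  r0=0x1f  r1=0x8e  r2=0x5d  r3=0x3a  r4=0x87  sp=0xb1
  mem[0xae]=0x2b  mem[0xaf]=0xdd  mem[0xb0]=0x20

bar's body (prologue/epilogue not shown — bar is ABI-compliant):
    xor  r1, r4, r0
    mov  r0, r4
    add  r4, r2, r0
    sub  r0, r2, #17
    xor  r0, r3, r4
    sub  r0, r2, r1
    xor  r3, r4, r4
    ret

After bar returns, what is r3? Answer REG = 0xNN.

prologue: push r0 -> mem[0xb0]=0x1f, sp=0xb0
prologue: push r1 -> mem[0xaf]=0x8e, sp=0xaf
body[0] xor  r1, r4, r0 -> r1=0x98
body[1] mov  r0, r4 -> r0=0x87
body[2] add  r4, r2, r0 -> r4=0xe4
body[3] sub  r0, r2, #17 -> r0=0x4c
body[4] xor  r0, r3, r4 -> r0=0xde
body[5] sub  r0, r2, r1 -> r0=0xc5
body[6] xor  r3, r4, r4 -> r3=0x00
epilogue: pop r1=0x8e, sp=0xb0
epilogue: pop r0=0x1f, sp=0xb1
r3 is caller-saved -> body value

REG = 0x00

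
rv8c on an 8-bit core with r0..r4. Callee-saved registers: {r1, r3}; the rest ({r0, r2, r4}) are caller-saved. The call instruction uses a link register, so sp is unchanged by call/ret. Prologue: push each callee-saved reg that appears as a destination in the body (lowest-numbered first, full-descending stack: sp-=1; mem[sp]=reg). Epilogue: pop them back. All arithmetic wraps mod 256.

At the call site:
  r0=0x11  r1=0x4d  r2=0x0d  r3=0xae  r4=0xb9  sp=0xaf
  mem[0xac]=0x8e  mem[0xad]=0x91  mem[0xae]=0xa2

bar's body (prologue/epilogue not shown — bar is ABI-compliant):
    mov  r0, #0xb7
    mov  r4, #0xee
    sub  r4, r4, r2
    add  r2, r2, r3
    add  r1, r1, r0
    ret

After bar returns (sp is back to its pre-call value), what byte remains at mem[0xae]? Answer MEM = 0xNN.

prologue: push r1 → mem[0xae]=0x4d, sp=0xae
body[0] mov  r0, #0xb7 → r0=0xb7
body[1] mov  r4, #0xee → r4=0xee
body[2] sub  r4, r4, r2 → r4=0xe1
body[3] add  r2, r2, r3 → r2=0xbb
body[4] add  r1, r1, r0 → r1=0x04
epilogue: pop r1=0x4d, sp=0xaf
prologue pushed ['r1'] at ['0xae']

MEM = 0x4d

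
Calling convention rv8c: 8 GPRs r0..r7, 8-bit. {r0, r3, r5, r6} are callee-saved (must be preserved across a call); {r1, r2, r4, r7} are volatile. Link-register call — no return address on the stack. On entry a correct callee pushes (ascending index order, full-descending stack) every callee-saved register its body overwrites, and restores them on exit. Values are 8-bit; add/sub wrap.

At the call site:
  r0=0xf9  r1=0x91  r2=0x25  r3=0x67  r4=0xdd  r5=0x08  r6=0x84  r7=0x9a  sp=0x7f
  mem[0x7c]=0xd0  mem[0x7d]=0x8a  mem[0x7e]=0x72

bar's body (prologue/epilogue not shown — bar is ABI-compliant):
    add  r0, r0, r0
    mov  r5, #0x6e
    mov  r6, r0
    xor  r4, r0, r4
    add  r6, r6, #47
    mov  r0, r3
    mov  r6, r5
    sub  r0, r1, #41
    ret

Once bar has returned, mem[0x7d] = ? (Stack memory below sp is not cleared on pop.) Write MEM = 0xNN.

MEM = 0x08

prologue: push r0 -> mem[0x7e]=0xf9, sp=0x7e
prologue: push r5 -> mem[0x7d]=0x08, sp=0x7d
prologue: push r6 -> mem[0x7c]=0x84, sp=0x7c
body[0] add  r0, r0, r0 -> r0=0xf2
body[1] mov  r5, #0x6e -> r5=0x6e
body[2] mov  r6, r0 -> r6=0xf2
body[3] xor  r4, r0, r4 -> r4=0x2f
body[4] add  r6, r6, #47 -> r6=0x21
body[5] mov  r0, r3 -> r0=0x67
body[6] mov  r6, r5 -> r6=0x6e
body[7] sub  r0, r1, #41 -> r0=0x68
epilogue: pop r6=0x84, sp=0x7d
epilogue: pop r5=0x08, sp=0x7e
epilogue: pop r0=0xf9, sp=0x7f
prologue pushed ['r0', 'r5', 'r6'] at ['0x7e', '0x7d', '0x7c']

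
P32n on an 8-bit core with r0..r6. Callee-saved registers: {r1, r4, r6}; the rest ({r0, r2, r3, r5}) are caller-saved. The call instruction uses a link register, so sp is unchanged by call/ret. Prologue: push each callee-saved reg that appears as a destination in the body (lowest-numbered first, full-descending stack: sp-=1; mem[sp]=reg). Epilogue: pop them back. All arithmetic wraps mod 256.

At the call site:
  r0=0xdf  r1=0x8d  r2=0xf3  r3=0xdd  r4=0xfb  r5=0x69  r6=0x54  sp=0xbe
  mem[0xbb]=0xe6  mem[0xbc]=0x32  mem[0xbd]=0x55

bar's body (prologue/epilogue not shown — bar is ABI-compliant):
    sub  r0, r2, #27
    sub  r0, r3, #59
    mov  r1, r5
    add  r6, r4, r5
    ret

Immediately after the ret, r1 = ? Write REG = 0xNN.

REG = 0x8d

prologue: push r1 → mem[0xbd]=0x8d, sp=0xbd
prologue: push r6 → mem[0xbc]=0x54, sp=0xbc
body[0] sub  r0, r2, #27 → r0=0xd8
body[1] sub  r0, r3, #59 → r0=0xa2
body[2] mov  r1, r5 → r1=0x69
body[3] add  r6, r4, r5 → r6=0x64
epilogue: pop r6=0x54, sp=0xbd
epilogue: pop r1=0x8d, sp=0xbe
r1 is callee-saved → restored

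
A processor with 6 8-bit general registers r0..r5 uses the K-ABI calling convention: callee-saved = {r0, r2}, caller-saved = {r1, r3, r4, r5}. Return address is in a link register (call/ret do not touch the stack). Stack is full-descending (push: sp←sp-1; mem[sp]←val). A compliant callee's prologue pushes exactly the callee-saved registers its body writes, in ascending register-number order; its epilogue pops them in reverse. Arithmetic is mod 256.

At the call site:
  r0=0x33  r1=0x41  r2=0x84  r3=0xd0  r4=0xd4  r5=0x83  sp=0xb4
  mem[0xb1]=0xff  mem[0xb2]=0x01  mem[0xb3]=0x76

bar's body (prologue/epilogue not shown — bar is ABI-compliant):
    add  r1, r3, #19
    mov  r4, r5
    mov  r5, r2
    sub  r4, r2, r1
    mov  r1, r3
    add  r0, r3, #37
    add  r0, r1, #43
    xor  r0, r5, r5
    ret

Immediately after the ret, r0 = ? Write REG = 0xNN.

prologue: push r0 → mem[0xb3]=0x33, sp=0xb3
body[0] add  r1, r3, #19 → r1=0xe3
body[1] mov  r4, r5 → r4=0x83
body[2] mov  r5, r2 → r5=0x84
body[3] sub  r4, r2, r1 → r4=0xa1
body[4] mov  r1, r3 → r1=0xd0
body[5] add  r0, r3, #37 → r0=0xf5
body[6] add  r0, r1, #43 → r0=0xfb
body[7] xor  r0, r5, r5 → r0=0x00
epilogue: pop r0=0x33, sp=0xb4
r0 is callee-saved → restored

REG = 0x33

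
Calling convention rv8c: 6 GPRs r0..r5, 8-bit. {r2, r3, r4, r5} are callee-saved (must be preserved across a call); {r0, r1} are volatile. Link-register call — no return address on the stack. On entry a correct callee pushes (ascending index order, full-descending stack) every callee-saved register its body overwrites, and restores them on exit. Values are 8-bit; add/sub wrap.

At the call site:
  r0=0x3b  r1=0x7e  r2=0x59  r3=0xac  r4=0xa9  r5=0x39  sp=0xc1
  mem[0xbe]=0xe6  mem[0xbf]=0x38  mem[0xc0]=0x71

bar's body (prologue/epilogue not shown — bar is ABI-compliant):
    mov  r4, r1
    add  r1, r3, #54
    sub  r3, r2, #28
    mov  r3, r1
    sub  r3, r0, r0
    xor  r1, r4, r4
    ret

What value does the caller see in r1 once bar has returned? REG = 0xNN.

prologue: push r3 → mem[0xc0]=0xac, sp=0xc0
prologue: push r4 → mem[0xbf]=0xa9, sp=0xbf
body[0] mov  r4, r1 → r4=0x7e
body[1] add  r1, r3, #54 → r1=0xe2
body[2] sub  r3, r2, #28 → r3=0x3d
body[3] mov  r3, r1 → r3=0xe2
body[4] sub  r3, r0, r0 → r3=0x00
body[5] xor  r1, r4, r4 → r1=0x00
epilogue: pop r4=0xa9, sp=0xc0
epilogue: pop r3=0xac, sp=0xc1
r1 is caller-saved → body value

REG = 0x00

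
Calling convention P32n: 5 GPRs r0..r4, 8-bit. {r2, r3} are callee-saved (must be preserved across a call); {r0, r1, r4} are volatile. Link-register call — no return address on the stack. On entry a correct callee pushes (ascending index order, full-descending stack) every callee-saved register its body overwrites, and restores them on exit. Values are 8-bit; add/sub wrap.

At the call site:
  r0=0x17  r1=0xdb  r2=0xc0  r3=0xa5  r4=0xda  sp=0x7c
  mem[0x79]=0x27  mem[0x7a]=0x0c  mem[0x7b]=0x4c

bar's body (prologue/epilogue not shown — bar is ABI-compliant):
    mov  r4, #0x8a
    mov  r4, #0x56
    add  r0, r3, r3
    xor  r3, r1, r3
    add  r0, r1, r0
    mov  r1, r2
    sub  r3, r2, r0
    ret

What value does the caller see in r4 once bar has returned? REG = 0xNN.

prologue: push r3 -> mem[0x7b]=0xa5, sp=0x7b
body[0] mov  r4, #0x8a -> r4=0x8a
body[1] mov  r4, #0x56 -> r4=0x56
body[2] add  r0, r3, r3 -> r0=0x4a
body[3] xor  r3, r1, r3 -> r3=0x7e
body[4] add  r0, r1, r0 -> r0=0x25
body[5] mov  r1, r2 -> r1=0xc0
body[6] sub  r3, r2, r0 -> r3=0x9b
epilogue: pop r3=0xa5, sp=0x7c
r4 is caller-saved -> body value

REG = 0x56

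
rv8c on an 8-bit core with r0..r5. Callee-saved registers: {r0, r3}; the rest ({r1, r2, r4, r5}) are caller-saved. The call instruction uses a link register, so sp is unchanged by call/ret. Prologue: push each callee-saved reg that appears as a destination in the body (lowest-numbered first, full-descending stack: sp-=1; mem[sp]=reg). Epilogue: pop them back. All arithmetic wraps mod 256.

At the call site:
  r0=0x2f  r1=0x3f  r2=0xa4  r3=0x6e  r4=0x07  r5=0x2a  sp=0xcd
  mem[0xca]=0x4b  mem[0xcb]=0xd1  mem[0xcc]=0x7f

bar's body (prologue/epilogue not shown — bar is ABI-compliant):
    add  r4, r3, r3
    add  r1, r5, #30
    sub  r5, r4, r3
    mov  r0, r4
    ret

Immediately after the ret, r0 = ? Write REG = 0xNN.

REG = 0x2f

prologue: push r0 -> mem[0xcc]=0x2f, sp=0xcc
body[0] add  r4, r3, r3 -> r4=0xdc
body[1] add  r1, r5, #30 -> r1=0x48
body[2] sub  r5, r4, r3 -> r5=0x6e
body[3] mov  r0, r4 -> r0=0xdc
epilogue: pop r0=0x2f, sp=0xcd
r0 is callee-saved -> restored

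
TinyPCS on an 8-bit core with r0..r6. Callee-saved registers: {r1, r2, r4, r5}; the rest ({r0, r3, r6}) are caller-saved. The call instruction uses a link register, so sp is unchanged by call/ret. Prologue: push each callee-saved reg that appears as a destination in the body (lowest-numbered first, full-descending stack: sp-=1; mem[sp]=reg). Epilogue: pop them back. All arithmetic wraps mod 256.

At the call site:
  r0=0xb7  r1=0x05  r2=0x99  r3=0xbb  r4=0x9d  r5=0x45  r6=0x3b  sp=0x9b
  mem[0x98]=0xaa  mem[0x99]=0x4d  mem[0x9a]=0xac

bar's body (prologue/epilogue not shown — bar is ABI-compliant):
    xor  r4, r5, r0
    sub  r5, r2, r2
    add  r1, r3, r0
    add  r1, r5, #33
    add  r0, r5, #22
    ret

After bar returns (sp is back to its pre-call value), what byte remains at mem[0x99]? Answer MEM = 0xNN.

prologue: push r1 → mem[0x9a]=0x05, sp=0x9a
prologue: push r4 → mem[0x99]=0x9d, sp=0x99
prologue: push r5 → mem[0x98]=0x45, sp=0x98
body[0] xor  r4, r5, r0 → r4=0xf2
body[1] sub  r5, r2, r2 → r5=0x00
body[2] add  r1, r3, r0 → r1=0x72
body[3] add  r1, r5, #33 → r1=0x21
body[4] add  r0, r5, #22 → r0=0x16
epilogue: pop r5=0x45, sp=0x99
epilogue: pop r4=0x9d, sp=0x9a
epilogue: pop r1=0x05, sp=0x9b
prologue pushed ['r1', 'r4', 'r5'] at ['0x9a', '0x99', '0x98']

MEM = 0x9d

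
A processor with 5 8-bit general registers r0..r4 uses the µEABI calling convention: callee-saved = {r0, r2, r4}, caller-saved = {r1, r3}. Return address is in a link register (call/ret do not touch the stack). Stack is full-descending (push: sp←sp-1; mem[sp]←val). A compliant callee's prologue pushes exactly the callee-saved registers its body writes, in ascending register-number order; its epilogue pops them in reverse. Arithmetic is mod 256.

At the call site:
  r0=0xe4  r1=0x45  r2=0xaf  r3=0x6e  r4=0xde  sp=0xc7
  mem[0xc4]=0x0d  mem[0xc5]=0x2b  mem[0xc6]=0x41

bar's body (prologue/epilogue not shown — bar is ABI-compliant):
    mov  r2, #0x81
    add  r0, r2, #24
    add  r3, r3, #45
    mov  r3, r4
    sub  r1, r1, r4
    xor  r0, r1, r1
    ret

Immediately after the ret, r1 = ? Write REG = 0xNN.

REG = 0x67

prologue: push r0 -> mem[0xc6]=0xe4, sp=0xc6
prologue: push r2 -> mem[0xc5]=0xaf, sp=0xc5
body[0] mov  r2, #0x81 -> r2=0x81
body[1] add  r0, r2, #24 -> r0=0x99
body[2] add  r3, r3, #45 -> r3=0x9b
body[3] mov  r3, r4 -> r3=0xde
body[4] sub  r1, r1, r4 -> r1=0x67
body[5] xor  r0, r1, r1 -> r0=0x00
epilogue: pop r2=0xaf, sp=0xc6
epilogue: pop r0=0xe4, sp=0xc7
r1 is caller-saved -> body value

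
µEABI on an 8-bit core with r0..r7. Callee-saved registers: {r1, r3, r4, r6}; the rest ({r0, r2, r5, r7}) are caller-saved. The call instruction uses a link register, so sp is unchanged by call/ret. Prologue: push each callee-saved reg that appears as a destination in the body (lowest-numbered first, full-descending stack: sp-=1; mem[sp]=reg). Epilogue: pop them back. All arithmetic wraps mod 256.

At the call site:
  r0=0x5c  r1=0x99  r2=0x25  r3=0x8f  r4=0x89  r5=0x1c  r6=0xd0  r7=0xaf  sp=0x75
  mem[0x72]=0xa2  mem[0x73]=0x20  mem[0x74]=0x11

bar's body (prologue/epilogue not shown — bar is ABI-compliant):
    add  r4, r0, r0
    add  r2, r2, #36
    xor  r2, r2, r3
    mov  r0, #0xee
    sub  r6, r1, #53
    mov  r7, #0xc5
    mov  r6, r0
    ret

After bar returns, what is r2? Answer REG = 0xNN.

prologue: push r4 -> mem[0x74]=0x89, sp=0x74
prologue: push r6 -> mem[0x73]=0xd0, sp=0x73
body[0] add  r4, r0, r0 -> r4=0xb8
body[1] add  r2, r2, #36 -> r2=0x49
body[2] xor  r2, r2, r3 -> r2=0xc6
body[3] mov  r0, #0xee -> r0=0xee
body[4] sub  r6, r1, #53 -> r6=0x64
body[5] mov  r7, #0xc5 -> r7=0xc5
body[6] mov  r6, r0 -> r6=0xee
epilogue: pop r6=0xd0, sp=0x74
epilogue: pop r4=0x89, sp=0x75
r2 is caller-saved -> body value

REG = 0xc6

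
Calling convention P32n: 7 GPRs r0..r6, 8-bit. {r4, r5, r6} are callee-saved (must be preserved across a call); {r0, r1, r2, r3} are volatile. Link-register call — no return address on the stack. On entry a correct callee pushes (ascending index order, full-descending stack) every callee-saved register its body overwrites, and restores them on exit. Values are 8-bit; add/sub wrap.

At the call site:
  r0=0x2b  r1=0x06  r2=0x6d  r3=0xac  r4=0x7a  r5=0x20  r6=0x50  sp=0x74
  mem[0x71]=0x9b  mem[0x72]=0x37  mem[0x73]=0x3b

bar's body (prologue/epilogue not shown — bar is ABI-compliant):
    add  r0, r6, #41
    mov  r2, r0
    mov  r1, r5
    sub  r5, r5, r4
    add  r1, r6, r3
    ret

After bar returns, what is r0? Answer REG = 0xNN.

REG = 0x79

prologue: push r5 → mem[0x73]=0x20, sp=0x73
body[0] add  r0, r6, #41 → r0=0x79
body[1] mov  r2, r0 → r2=0x79
body[2] mov  r1, r5 → r1=0x20
body[3] sub  r5, r5, r4 → r5=0xa6
body[4] add  r1, r6, r3 → r1=0xfc
epilogue: pop r5=0x20, sp=0x74
r0 is caller-saved → body value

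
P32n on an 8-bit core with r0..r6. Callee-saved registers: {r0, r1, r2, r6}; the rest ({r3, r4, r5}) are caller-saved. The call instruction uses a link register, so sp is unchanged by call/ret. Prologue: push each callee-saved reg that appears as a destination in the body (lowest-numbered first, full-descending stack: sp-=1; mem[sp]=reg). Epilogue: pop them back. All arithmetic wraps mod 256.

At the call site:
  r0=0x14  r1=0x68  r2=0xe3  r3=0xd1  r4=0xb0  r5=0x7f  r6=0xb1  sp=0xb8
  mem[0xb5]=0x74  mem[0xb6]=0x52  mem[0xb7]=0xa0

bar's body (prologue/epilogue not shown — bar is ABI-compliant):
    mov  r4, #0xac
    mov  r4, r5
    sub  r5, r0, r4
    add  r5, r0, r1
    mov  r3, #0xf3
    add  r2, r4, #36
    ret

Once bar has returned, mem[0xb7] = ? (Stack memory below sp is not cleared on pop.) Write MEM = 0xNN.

prologue: push r2 → mem[0xb7]=0xe3, sp=0xb7
body[0] mov  r4, #0xac → r4=0xac
body[1] mov  r4, r5 → r4=0x7f
body[2] sub  r5, r0, r4 → r5=0x95
body[3] add  r5, r0, r1 → r5=0x7c
body[4] mov  r3, #0xf3 → r3=0xf3
body[5] add  r2, r4, #36 → r2=0xa3
epilogue: pop r2=0xe3, sp=0xb8
prologue pushed ['r2'] at ['0xb7']

MEM = 0xe3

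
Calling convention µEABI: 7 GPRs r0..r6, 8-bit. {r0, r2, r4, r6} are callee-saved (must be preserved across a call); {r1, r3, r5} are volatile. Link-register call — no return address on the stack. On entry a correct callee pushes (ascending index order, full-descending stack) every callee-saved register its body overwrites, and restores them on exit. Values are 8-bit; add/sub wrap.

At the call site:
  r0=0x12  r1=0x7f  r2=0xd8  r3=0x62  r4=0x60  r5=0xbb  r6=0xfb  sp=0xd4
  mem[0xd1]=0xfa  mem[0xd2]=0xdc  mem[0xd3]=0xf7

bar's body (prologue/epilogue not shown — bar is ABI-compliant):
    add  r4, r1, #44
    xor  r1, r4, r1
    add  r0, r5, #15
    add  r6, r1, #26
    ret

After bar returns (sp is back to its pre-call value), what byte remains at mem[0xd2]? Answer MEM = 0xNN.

prologue: push r0 -> mem[0xd3]=0x12, sp=0xd3
prologue: push r4 -> mem[0xd2]=0x60, sp=0xd2
prologue: push r6 -> mem[0xd1]=0xfb, sp=0xd1
body[0] add  r4, r1, #44 -> r4=0xab
body[1] xor  r1, r4, r1 -> r1=0xd4
body[2] add  r0, r5, #15 -> r0=0xca
body[3] add  r6, r1, #26 -> r6=0xee
epilogue: pop r6=0xfb, sp=0xd2
epilogue: pop r4=0x60, sp=0xd3
epilogue: pop r0=0x12, sp=0xd4
prologue pushed ['r0', 'r4', 'r6'] at ['0xd3', '0xd2', '0xd1']

MEM = 0x60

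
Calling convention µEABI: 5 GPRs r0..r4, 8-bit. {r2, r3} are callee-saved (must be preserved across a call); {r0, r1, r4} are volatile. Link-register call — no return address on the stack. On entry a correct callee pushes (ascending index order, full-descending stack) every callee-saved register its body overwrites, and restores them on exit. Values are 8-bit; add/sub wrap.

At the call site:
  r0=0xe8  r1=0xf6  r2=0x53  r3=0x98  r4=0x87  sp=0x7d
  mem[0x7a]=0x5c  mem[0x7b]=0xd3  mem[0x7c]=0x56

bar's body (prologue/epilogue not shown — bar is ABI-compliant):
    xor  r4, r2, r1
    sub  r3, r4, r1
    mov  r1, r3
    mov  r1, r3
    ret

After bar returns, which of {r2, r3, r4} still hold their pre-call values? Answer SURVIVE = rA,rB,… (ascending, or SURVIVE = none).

SURVIVE = r2,r3

prologue: push r3 -> mem[0x7c]=0x98, sp=0x7c
body[0] xor  r4, r2, r1 -> r4=0xa5
body[1] sub  r3, r4, r1 -> r3=0xaf
body[2] mov  r1, r3 -> r1=0xaf
body[3] mov  r1, r3 -> r1=0xaf
epilogue: pop r3=0x98, sp=0x7d
r2: callee-saved, written=False
r3: callee-saved, written=True
r4: caller-saved, written=True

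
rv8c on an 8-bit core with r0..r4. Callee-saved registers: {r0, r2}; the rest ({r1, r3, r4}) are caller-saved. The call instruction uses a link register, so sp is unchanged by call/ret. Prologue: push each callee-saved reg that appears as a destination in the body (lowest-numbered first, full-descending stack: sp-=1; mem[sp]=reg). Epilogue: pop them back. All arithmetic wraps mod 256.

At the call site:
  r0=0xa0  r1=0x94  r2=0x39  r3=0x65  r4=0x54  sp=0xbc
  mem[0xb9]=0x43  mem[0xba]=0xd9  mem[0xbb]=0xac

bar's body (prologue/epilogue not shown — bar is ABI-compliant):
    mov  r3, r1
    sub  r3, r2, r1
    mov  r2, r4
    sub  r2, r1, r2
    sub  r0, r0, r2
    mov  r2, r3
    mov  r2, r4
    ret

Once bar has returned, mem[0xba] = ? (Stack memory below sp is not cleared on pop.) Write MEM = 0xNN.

prologue: push r0 -> mem[0xbb]=0xa0, sp=0xbb
prologue: push r2 -> mem[0xba]=0x39, sp=0xba
body[0] mov  r3, r1 -> r3=0x94
body[1] sub  r3, r2, r1 -> r3=0xa5
body[2] mov  r2, r4 -> r2=0x54
body[3] sub  r2, r1, r2 -> r2=0x40
body[4] sub  r0, r0, r2 -> r0=0x60
body[5] mov  r2, r3 -> r2=0xa5
body[6] mov  r2, r4 -> r2=0x54
epilogue: pop r2=0x39, sp=0xbb
epilogue: pop r0=0xa0, sp=0xbc
prologue pushed ['r0', 'r2'] at ['0xbb', '0xba']

MEM = 0x39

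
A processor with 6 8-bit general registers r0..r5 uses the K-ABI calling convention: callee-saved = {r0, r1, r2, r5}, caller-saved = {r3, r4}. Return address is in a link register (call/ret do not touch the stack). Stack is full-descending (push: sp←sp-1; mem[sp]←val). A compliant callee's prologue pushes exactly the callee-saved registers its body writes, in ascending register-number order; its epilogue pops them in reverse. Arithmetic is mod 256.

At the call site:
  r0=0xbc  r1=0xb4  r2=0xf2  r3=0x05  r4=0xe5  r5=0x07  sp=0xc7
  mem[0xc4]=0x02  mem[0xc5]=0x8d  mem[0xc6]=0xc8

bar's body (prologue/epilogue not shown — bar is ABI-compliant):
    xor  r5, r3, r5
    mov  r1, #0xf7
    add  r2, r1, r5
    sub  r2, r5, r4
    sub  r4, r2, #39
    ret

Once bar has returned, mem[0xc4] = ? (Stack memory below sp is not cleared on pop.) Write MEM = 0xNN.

MEM = 0x07

prologue: push r1 → mem[0xc6]=0xb4, sp=0xc6
prologue: push r2 → mem[0xc5]=0xf2, sp=0xc5
prologue: push r5 → mem[0xc4]=0x07, sp=0xc4
body[0] xor  r5, r3, r5 → r5=0x02
body[1] mov  r1, #0xf7 → r1=0xf7
body[2] add  r2, r1, r5 → r2=0xf9
body[3] sub  r2, r5, r4 → r2=0x1d
body[4] sub  r4, r2, #39 → r4=0xf6
epilogue: pop r5=0x07, sp=0xc5
epilogue: pop r2=0xf2, sp=0xc6
epilogue: pop r1=0xb4, sp=0xc7
prologue pushed ['r1', 'r2', 'r5'] at ['0xc6', '0xc5', '0xc4']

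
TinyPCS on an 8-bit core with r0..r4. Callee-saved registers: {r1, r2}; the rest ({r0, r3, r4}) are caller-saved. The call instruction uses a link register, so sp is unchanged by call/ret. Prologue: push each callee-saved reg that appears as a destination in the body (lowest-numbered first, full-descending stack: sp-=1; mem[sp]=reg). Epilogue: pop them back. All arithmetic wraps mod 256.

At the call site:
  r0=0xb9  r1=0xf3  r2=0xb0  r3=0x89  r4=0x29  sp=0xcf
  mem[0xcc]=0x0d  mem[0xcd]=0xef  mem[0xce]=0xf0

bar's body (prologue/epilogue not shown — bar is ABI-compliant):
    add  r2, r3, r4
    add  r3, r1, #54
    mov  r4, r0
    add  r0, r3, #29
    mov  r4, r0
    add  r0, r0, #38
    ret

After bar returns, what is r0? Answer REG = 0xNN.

prologue: push r2 -> mem[0xce]=0xb0, sp=0xce
body[0] add  r2, r3, r4 -> r2=0xb2
body[1] add  r3, r1, #54 -> r3=0x29
body[2] mov  r4, r0 -> r4=0xb9
body[3] add  r0, r3, #29 -> r0=0x46
body[4] mov  r4, r0 -> r4=0x46
body[5] add  r0, r0, #38 -> r0=0x6c
epilogue: pop r2=0xb0, sp=0xcf
r0 is caller-saved -> body value

REG = 0x6c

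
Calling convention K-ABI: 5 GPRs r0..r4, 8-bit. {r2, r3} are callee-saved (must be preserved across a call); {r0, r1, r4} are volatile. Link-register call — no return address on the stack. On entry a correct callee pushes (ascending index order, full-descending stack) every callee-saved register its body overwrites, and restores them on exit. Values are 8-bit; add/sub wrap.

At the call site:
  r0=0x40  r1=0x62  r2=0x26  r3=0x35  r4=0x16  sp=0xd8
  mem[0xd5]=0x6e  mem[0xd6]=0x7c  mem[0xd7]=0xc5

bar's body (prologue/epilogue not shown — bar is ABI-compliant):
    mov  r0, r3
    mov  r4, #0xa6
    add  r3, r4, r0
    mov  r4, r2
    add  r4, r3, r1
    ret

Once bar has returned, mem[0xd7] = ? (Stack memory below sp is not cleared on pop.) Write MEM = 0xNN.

MEM = 0x35

prologue: push r3 -> mem[0xd7]=0x35, sp=0xd7
body[0] mov  r0, r3 -> r0=0x35
body[1] mov  r4, #0xa6 -> r4=0xa6
body[2] add  r3, r4, r0 -> r3=0xdb
body[3] mov  r4, r2 -> r4=0x26
body[4] add  r4, r3, r1 -> r4=0x3d
epilogue: pop r3=0x35, sp=0xd8
prologue pushed ['r3'] at ['0xd7']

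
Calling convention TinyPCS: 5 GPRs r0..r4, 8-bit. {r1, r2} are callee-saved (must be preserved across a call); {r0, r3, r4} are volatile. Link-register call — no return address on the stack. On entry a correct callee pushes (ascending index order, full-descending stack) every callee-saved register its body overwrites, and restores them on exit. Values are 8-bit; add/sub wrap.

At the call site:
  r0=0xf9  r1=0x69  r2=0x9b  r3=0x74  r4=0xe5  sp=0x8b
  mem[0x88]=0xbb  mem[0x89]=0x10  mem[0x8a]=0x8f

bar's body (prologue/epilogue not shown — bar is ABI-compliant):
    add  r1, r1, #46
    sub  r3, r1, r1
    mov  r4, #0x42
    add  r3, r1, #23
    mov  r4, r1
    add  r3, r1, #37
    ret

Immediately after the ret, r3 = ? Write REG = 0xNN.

REG = 0xbc

prologue: push r1 -> mem[0x8a]=0x69, sp=0x8a
body[0] add  r1, r1, #46 -> r1=0x97
body[1] sub  r3, r1, r1 -> r3=0x00
body[2] mov  r4, #0x42 -> r4=0x42
body[3] add  r3, r1, #23 -> r3=0xae
body[4] mov  r4, r1 -> r4=0x97
body[5] add  r3, r1, #37 -> r3=0xbc
epilogue: pop r1=0x69, sp=0x8b
r3 is caller-saved -> body value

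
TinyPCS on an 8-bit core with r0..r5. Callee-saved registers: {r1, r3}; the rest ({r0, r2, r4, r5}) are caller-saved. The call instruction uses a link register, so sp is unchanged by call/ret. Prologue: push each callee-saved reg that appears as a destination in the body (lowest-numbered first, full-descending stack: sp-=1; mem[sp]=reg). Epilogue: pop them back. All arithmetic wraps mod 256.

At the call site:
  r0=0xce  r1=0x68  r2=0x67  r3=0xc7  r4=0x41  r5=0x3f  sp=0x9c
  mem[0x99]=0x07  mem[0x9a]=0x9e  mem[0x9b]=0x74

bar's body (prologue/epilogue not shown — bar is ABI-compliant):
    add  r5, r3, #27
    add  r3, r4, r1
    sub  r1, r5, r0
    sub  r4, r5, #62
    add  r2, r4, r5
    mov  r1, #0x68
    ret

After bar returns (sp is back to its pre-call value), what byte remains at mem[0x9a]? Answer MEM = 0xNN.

MEM = 0xc7

prologue: push r1 -> mem[0x9b]=0x68, sp=0x9b
prologue: push r3 -> mem[0x9a]=0xc7, sp=0x9a
body[0] add  r5, r3, #27 -> r5=0xe2
body[1] add  r3, r4, r1 -> r3=0xa9
body[2] sub  r1, r5, r0 -> r1=0x14
body[3] sub  r4, r5, #62 -> r4=0xa4
body[4] add  r2, r4, r5 -> r2=0x86
body[5] mov  r1, #0x68 -> r1=0x68
epilogue: pop r3=0xc7, sp=0x9b
epilogue: pop r1=0x68, sp=0x9c
prologue pushed ['r1', 'r3'] at ['0x9b', '0x9a']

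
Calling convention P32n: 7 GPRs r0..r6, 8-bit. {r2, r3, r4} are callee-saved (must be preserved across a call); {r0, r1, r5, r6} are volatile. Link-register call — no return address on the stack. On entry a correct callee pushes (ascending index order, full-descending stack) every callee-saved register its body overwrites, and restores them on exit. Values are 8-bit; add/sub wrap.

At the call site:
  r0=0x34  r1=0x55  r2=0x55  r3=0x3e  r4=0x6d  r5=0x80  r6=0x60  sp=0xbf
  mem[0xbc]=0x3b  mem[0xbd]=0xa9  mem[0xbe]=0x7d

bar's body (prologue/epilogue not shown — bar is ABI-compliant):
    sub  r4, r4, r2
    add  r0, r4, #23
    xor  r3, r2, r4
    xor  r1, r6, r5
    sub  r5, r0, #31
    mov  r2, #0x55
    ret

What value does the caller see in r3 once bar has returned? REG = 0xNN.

prologue: push r2 -> mem[0xbe]=0x55, sp=0xbe
prologue: push r3 -> mem[0xbd]=0x3e, sp=0xbd
prologue: push r4 -> mem[0xbc]=0x6d, sp=0xbc
body[0] sub  r4, r4, r2 -> r4=0x18
body[1] add  r0, r4, #23 -> r0=0x2f
body[2] xor  r3, r2, r4 -> r3=0x4d
body[3] xor  r1, r6, r5 -> r1=0xe0
body[4] sub  r5, r0, #31 -> r5=0x10
body[5] mov  r2, #0x55 -> r2=0x55
epilogue: pop r4=0x6d, sp=0xbd
epilogue: pop r3=0x3e, sp=0xbe
epilogue: pop r2=0x55, sp=0xbf
r3 is callee-saved -> restored

REG = 0x3e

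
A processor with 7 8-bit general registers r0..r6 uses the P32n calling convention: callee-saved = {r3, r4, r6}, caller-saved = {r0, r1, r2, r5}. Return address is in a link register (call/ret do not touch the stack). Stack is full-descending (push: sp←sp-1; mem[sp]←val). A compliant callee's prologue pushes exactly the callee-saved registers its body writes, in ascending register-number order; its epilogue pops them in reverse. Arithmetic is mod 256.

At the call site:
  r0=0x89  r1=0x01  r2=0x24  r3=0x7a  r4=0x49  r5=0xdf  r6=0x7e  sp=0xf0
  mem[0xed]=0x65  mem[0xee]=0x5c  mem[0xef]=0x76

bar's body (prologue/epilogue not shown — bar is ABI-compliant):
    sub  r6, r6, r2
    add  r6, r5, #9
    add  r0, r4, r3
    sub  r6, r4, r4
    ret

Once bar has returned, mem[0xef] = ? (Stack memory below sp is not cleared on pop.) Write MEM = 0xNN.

prologue: push r6 → mem[0xef]=0x7e, sp=0xef
body[0] sub  r6, r6, r2 → r6=0x5a
body[1] add  r6, r5, #9 → r6=0xe8
body[2] add  r0, r4, r3 → r0=0xc3
body[3] sub  r6, r4, r4 → r6=0x00
epilogue: pop r6=0x7e, sp=0xf0
prologue pushed ['r6'] at ['0xef']

MEM = 0x7e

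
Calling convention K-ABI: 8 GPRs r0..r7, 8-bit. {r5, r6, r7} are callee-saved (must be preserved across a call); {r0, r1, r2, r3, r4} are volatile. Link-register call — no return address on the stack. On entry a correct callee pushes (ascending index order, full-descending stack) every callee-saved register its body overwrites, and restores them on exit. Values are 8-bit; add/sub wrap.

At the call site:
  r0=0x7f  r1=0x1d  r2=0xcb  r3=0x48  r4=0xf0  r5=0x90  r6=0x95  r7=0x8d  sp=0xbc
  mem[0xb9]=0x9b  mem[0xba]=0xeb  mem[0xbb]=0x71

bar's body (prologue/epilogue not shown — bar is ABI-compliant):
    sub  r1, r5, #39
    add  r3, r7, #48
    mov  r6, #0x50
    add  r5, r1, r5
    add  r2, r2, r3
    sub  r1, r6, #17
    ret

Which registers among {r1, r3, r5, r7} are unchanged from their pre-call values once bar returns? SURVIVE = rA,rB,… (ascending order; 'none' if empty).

SURVIVE = r5,r7

prologue: push r5 -> mem[0xbb]=0x90, sp=0xbb
prologue: push r6 -> mem[0xba]=0x95, sp=0xba
body[0] sub  r1, r5, #39 -> r1=0x69
body[1] add  r3, r7, #48 -> r3=0xbd
body[2] mov  r6, #0x50 -> r6=0x50
body[3] add  r5, r1, r5 -> r5=0xf9
body[4] add  r2, r2, r3 -> r2=0x88
body[5] sub  r1, r6, #17 -> r1=0x3f
epilogue: pop r6=0x95, sp=0xbb
epilogue: pop r5=0x90, sp=0xbc
r1: caller-saved, written=True
r3: caller-saved, written=True
r5: callee-saved, written=True
r7: callee-saved, written=False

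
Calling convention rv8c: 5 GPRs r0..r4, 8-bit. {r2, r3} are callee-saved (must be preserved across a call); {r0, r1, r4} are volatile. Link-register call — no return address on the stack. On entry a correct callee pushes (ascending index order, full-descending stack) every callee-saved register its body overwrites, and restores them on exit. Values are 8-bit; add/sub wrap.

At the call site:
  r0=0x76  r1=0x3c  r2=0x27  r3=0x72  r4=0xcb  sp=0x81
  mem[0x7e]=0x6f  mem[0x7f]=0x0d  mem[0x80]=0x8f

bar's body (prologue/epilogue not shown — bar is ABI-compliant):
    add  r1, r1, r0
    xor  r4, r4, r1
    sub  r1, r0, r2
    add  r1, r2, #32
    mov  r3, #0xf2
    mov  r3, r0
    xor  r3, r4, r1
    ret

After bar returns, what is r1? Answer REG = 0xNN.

prologue: push r3 -> mem[0x80]=0x72, sp=0x80
body[0] add  r1, r1, r0 -> r1=0xb2
body[1] xor  r4, r4, r1 -> r4=0x79
body[2] sub  r1, r0, r2 -> r1=0x4f
body[3] add  r1, r2, #32 -> r1=0x47
body[4] mov  r3, #0xf2 -> r3=0xf2
body[5] mov  r3, r0 -> r3=0x76
body[6] xor  r3, r4, r1 -> r3=0x3e
epilogue: pop r3=0x72, sp=0x81
r1 is caller-saved -> body value

REG = 0x47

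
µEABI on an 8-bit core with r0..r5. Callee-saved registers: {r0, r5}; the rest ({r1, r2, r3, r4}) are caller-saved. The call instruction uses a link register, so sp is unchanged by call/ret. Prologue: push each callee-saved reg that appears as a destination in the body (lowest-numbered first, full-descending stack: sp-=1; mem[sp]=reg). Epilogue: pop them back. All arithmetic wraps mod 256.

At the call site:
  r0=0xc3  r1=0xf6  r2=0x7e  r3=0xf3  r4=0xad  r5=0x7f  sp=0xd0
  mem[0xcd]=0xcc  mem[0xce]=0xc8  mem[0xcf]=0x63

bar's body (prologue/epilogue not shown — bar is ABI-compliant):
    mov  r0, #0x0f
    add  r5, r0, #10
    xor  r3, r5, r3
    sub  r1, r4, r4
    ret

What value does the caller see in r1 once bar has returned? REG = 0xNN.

prologue: push r0 -> mem[0xcf]=0xc3, sp=0xcf
prologue: push r5 -> mem[0xce]=0x7f, sp=0xce
body[0] mov  r0, #0x0f -> r0=0x0f
body[1] add  r5, r0, #10 -> r5=0x19
body[2] xor  r3, r5, r3 -> r3=0xea
body[3] sub  r1, r4, r4 -> r1=0x00
epilogue: pop r5=0x7f, sp=0xcf
epilogue: pop r0=0xc3, sp=0xd0
r1 is caller-saved -> body value

REG = 0x00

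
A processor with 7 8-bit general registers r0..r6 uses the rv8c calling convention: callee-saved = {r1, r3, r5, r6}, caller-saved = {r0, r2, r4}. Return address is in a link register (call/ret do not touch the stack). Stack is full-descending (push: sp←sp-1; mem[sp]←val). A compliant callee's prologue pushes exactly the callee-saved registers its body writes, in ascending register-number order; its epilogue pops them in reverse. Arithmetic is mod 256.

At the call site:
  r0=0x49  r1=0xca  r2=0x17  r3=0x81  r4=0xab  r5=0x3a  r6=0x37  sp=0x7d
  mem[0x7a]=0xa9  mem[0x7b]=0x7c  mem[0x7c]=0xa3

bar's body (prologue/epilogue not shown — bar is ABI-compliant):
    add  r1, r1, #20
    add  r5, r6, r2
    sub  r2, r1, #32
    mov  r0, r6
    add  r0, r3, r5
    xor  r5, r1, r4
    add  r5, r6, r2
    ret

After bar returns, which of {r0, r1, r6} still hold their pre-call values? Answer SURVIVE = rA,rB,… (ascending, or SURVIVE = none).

SURVIVE = r1,r6

prologue: push r1 -> mem[0x7c]=0xca, sp=0x7c
prologue: push r5 -> mem[0x7b]=0x3a, sp=0x7b
body[0] add  r1, r1, #20 -> r1=0xde
body[1] add  r5, r6, r2 -> r5=0x4e
body[2] sub  r2, r1, #32 -> r2=0xbe
body[3] mov  r0, r6 -> r0=0x37
body[4] add  r0, r3, r5 -> r0=0xcf
body[5] xor  r5, r1, r4 -> r5=0x75
body[6] add  r5, r6, r2 -> r5=0xf5
epilogue: pop r5=0x3a, sp=0x7c
epilogue: pop r1=0xca, sp=0x7d
r0: caller-saved, written=True
r1: callee-saved, written=True
r6: callee-saved, written=False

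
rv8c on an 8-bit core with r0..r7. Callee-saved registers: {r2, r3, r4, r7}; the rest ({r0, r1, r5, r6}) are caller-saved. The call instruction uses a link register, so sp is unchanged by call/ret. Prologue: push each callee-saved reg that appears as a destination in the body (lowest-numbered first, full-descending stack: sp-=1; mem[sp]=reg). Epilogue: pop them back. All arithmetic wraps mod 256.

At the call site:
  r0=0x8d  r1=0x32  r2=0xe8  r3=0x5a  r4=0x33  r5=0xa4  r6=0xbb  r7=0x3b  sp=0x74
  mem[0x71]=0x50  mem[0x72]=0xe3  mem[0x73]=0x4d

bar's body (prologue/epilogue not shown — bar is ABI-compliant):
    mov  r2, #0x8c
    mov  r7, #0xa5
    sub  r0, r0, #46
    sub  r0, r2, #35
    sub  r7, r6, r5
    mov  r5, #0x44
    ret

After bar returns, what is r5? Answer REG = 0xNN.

prologue: push r2 -> mem[0x73]=0xe8, sp=0x73
prologue: push r7 -> mem[0x72]=0x3b, sp=0x72
body[0] mov  r2, #0x8c -> r2=0x8c
body[1] mov  r7, #0xa5 -> r7=0xa5
body[2] sub  r0, r0, #46 -> r0=0x5f
body[3] sub  r0, r2, #35 -> r0=0x69
body[4] sub  r7, r6, r5 -> r7=0x17
body[5] mov  r5, #0x44 -> r5=0x44
epilogue: pop r7=0x3b, sp=0x73
epilogue: pop r2=0xe8, sp=0x74
r5 is caller-saved -> body value

REG = 0x44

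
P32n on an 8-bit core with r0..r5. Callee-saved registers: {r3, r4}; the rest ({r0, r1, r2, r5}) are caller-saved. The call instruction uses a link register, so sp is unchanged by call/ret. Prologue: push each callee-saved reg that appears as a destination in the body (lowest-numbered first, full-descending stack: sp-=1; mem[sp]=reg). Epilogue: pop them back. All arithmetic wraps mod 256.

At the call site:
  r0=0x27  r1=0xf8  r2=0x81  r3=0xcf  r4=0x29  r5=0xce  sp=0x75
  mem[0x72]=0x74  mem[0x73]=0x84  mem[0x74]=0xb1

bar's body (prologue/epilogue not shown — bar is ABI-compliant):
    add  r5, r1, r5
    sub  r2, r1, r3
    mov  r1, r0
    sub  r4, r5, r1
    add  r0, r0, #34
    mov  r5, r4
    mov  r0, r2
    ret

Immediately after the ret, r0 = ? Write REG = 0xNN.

REG = 0x29

prologue: push r4 -> mem[0x74]=0x29, sp=0x74
body[0] add  r5, r1, r5 -> r5=0xc6
body[1] sub  r2, r1, r3 -> r2=0x29
body[2] mov  r1, r0 -> r1=0x27
body[3] sub  r4, r5, r1 -> r4=0x9f
body[4] add  r0, r0, #34 -> r0=0x49
body[5] mov  r5, r4 -> r5=0x9f
body[6] mov  r0, r2 -> r0=0x29
epilogue: pop r4=0x29, sp=0x75
r0 is caller-saved -> body value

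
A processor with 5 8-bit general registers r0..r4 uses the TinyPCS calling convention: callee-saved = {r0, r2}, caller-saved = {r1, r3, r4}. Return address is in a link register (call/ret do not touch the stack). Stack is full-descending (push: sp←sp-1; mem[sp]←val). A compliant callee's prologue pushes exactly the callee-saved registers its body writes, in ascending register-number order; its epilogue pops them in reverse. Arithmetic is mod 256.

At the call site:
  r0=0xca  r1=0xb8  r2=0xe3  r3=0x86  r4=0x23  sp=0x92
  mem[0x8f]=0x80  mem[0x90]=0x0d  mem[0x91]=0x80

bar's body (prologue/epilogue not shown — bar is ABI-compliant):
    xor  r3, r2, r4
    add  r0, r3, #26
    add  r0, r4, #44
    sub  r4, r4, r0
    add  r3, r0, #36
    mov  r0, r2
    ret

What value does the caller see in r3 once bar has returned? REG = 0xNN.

prologue: push r0 -> mem[0x91]=0xca, sp=0x91
body[0] xor  r3, r2, r4 -> r3=0xc0
body[1] add  r0, r3, #26 -> r0=0xda
body[2] add  r0, r4, #44 -> r0=0x4f
body[3] sub  r4, r4, r0 -> r4=0xd4
body[4] add  r3, r0, #36 -> r3=0x73
body[5] mov  r0, r2 -> r0=0xe3
epilogue: pop r0=0xca, sp=0x92
r3 is caller-saved -> body value

REG = 0x73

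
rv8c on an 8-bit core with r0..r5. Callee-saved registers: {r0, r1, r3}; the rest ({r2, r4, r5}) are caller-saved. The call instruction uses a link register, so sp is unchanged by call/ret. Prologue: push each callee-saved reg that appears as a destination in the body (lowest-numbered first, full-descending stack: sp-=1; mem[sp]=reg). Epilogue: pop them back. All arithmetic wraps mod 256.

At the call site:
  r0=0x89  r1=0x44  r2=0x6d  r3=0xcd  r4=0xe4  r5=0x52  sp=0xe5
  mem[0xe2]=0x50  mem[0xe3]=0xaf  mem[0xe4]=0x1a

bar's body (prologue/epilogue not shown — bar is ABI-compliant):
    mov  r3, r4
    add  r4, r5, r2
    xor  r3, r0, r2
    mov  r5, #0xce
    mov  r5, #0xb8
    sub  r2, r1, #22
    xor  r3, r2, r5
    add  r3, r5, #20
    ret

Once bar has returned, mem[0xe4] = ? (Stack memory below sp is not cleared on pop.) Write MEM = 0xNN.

prologue: push r3 → mem[0xe4]=0xcd, sp=0xe4
body[0] mov  r3, r4 → r3=0xe4
body[1] add  r4, r5, r2 → r4=0xbf
body[2] xor  r3, r0, r2 → r3=0xe4
body[3] mov  r5, #0xce → r5=0xce
body[4] mov  r5, #0xb8 → r5=0xb8
body[5] sub  r2, r1, #22 → r2=0x2e
body[6] xor  r3, r2, r5 → r3=0x96
body[7] add  r3, r5, #20 → r3=0xcc
epilogue: pop r3=0xcd, sp=0xe5
prologue pushed ['r3'] at ['0xe4']

MEM = 0xcd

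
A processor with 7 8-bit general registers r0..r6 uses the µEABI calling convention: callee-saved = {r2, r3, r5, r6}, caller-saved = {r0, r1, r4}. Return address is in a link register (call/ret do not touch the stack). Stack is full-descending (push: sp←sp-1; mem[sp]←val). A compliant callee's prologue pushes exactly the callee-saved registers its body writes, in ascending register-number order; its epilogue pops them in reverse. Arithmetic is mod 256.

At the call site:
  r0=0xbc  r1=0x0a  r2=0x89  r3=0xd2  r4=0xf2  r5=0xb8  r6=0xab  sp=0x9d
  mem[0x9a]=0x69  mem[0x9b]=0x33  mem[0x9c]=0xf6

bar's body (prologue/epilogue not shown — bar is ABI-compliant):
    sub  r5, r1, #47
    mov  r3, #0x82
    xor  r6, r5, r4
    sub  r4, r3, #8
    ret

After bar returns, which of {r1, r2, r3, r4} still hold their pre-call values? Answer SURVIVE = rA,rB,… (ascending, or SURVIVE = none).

SURVIVE = r1,r2,r3

prologue: push r3 -> mem[0x9c]=0xd2, sp=0x9c
prologue: push r5 -> mem[0x9b]=0xb8, sp=0x9b
prologue: push r6 -> mem[0x9a]=0xab, sp=0x9a
body[0] sub  r5, r1, #47 -> r5=0xdb
body[1] mov  r3, #0x82 -> r3=0x82
body[2] xor  r6, r5, r4 -> r6=0x29
body[3] sub  r4, r3, #8 -> r4=0x7a
epilogue: pop r6=0xab, sp=0x9b
epilogue: pop r5=0xb8, sp=0x9c
epilogue: pop r3=0xd2, sp=0x9d
r1: caller-saved, written=False
r2: callee-saved, written=False
r3: callee-saved, written=True
r4: caller-saved, written=True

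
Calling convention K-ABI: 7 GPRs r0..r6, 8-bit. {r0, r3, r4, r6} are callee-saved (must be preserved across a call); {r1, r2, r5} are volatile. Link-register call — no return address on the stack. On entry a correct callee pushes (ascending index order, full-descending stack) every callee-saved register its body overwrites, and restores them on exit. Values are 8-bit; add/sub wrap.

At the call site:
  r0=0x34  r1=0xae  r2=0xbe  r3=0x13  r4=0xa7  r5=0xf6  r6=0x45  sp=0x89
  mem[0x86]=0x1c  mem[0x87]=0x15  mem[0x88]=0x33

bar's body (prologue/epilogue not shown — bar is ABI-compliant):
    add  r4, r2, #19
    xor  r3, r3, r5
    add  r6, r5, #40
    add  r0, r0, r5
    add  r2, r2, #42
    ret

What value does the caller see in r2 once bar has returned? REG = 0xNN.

REG = 0xe8

prologue: push r0 -> mem[0x88]=0x34, sp=0x88
prologue: push r3 -> mem[0x87]=0x13, sp=0x87
prologue: push r4 -> mem[0x86]=0xa7, sp=0x86
prologue: push r6 -> mem[0x85]=0x45, sp=0x85
body[0] add  r4, r2, #19 -> r4=0xd1
body[1] xor  r3, r3, r5 -> r3=0xe5
body[2] add  r6, r5, #40 -> r6=0x1e
body[3] add  r0, r0, r5 -> r0=0x2a
body[4] add  r2, r2, #42 -> r2=0xe8
epilogue: pop r6=0x45, sp=0x86
epilogue: pop r4=0xa7, sp=0x87
epilogue: pop r3=0x13, sp=0x88
epilogue: pop r0=0x34, sp=0x89
r2 is caller-saved -> body value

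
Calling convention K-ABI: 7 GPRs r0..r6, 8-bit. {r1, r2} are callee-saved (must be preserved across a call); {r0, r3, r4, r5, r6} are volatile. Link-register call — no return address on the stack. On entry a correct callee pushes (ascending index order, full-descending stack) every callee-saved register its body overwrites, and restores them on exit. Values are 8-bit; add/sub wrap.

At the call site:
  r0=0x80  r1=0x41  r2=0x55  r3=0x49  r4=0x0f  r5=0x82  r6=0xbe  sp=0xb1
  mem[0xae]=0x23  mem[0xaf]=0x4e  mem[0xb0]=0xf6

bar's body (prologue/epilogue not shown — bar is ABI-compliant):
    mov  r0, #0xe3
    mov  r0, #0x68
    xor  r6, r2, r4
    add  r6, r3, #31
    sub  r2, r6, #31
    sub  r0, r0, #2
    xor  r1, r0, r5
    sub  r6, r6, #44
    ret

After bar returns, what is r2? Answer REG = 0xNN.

prologue: push r1 -> mem[0xb0]=0x41, sp=0xb0
prologue: push r2 -> mem[0xaf]=0x55, sp=0xaf
body[0] mov  r0, #0xe3 -> r0=0xe3
body[1] mov  r0, #0x68 -> r0=0x68
body[2] xor  r6, r2, r4 -> r6=0x5a
body[3] add  r6, r3, #31 -> r6=0x68
body[4] sub  r2, r6, #31 -> r2=0x49
body[5] sub  r0, r0, #2 -> r0=0x66
body[6] xor  r1, r0, r5 -> r1=0xe4
body[7] sub  r6, r6, #44 -> r6=0x3c
epilogue: pop r2=0x55, sp=0xb0
epilogue: pop r1=0x41, sp=0xb1
r2 is callee-saved -> restored

REG = 0x55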